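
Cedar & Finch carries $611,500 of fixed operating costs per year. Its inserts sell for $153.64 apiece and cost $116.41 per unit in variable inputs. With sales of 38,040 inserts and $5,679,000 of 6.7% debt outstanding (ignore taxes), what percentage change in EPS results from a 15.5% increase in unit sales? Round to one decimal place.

+51.7%

At 38,040 units, contribution = 38,040 × $37.23 = $1,416,229.20.
Operating income = contribution − fixed costs = $1,416,229.20 − $611,500 = $804,729.20.
Interest = $380,493.00, so EBIT − I = $424,236.20.
Degree of combined leverage = contribution ÷ (EBIT − I) = $1,416,229.20 ÷ $424,236.20 = 3.3383.
%ΔEPS = DCL × %ΔSales = 3.3383 × +15.5% = +51.7%.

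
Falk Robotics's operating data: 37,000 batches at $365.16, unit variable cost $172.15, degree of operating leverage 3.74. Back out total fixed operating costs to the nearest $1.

$5,231,913

At 37,000 units, contribution = 37,000 × $193.01 = $7,141,370.00.
DOL = contribution / EBIT, so EBIT = $7,141,370.00 / 3.74 = $1,909,457.22.
Fixed costs = CM − EBIT = $7,141,370.00 − $1,909,457.22 = $5,231,913.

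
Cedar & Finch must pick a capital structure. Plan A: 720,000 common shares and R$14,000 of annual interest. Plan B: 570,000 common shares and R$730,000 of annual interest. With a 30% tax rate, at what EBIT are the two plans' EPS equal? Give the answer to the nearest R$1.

At indifference, (EBIT − 14,000)(1 − t)/720,000 = (EBIT − 730,000)(1 − t)/570,000.
The (1 − t) factor cancels: (EBIT − 14,000) × 570,000 = (EBIT − 730,000) × 720,000.
Solving, EBIT = (730,000·720,000 − 14,000·570,000) / (720,000 − 570,000) = 517,620,000,000 / 150,000 = 3,450,800.00.

R$3,450,800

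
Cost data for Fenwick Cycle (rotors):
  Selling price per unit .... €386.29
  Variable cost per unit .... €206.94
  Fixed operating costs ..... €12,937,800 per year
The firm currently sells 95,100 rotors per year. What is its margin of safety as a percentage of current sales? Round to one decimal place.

Contribution margin per unit = €386.29 − €206.94 = €179.35. Break-even units = €12,937,800 ÷ €179.35 = 72,137.16; break-even revenue = 72,137.16 × €386.29 = €27,865,864.30.
Actual sales revenue = 95,100 × €386.29 = €36,736,179.00.
Margin of safety = (€36,736,179.00 − €27,865,864.30) ÷ €36,736,179.00 = 24.1%.

24.1%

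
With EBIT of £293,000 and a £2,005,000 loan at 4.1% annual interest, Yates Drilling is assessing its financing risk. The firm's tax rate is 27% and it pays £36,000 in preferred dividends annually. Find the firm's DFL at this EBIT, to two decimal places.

Annual interest charges come to £82,205.00.
Preferred dividends grossed up pre-tax: £36,000 / (1 − 0.27) = £49,315.07.
DFL = EBIT ÷ [EBIT − I − D_p/(1−t)] = £293,000 ÷ [£293,000 − £82,205.00 − £49,315.07] = £293,000 ÷ £161,479.93 = 1.8145.

1.81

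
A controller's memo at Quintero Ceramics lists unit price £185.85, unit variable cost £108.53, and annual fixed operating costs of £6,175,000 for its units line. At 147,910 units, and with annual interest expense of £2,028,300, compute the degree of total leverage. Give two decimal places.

3.54

Contribution at this volume is 147,910 × £77.32 = £11,436,401.20.
Subtracting fixed costs: EBIT = £11,436,401.20 − £6,175,000 = £5,261,401.20. Interest = £2,028,300.00, so EBIT − I = £3,233,101.20.
Degree of total leverage = total CM / (EBIT − interest) = £11,436,401.20 / £3,233,101.20 = 3.5373.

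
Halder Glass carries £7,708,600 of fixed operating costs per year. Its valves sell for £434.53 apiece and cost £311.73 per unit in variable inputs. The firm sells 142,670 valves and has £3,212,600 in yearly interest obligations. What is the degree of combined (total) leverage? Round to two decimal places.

At 142,670 units, contribution = 142,670 × £122.80 = £17,519,876.00.
Subtracting fixed costs: EBIT = £17,519,876.00 − £7,708,600 = £9,811,276.00. Interest = £3,212,600.00.
DOL = £17,519,876.00 ÷ £9,811,276.00 = 1.7857; DFL = £9,811,276.00 ÷ £6,598,676.00 = 1.4869.
Combined leverage = 1.7857 × 1.4869 = 2.6552.

2.66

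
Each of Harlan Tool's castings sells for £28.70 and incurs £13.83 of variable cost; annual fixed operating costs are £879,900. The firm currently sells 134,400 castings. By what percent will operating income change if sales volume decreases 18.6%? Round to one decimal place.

At 134,400 units, contribution = 134,400 × £14.87 = £1,998,528.00.
Operating income = contribution − fixed costs = £1,998,528.00 − £879,900 = £1,118,628.00.
DOL = contribution ÷ EBIT = £1,998,528.00 ÷ £1,118,628.00 = 1.7866.
%ΔEBIT = DOL × %ΔSales = 1.7866 × -18.6% = -33.2%.

-33.2%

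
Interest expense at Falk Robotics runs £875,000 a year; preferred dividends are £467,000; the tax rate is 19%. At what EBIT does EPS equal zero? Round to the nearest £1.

£1,451,543

Preferred dividends are paid after tax, so their pre-tax equivalent is £467,000 ÷ (1 − 0.19) = £576,543.21.
Financial break-even EBIT = interest + D_p ÷ (1 − t) = £875,000 + £576,543.21 = £1,451,543.21.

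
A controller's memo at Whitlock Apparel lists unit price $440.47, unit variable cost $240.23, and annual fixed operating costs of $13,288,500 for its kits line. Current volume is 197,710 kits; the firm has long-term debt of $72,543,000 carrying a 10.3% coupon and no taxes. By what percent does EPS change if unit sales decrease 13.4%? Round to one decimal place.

At 197,710 units, contribution = 197,710 × $200.24 = $39,589,450.40.
Subtracting fixed costs: EBIT = $39,589,450.40 − $13,288,500 = $26,300,950.40.
Interest = $7,471,929.00, so EBIT − I = $18,829,021.40.
DCL = total CM / (EBIT − I) = $39,589,450.40 / $18,829,021.40 = 2.1026.
EPS therefore changes by 2.1026 × (-13.4%) = -28.2%.

-28.2%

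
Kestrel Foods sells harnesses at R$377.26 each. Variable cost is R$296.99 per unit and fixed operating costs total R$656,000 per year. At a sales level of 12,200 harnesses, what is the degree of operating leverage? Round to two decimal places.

3.03

Contribution at this volume is 12,200 × R$80.27 = R$979,294.00.
Operating income = contribution − fixed costs = R$979,294.00 − R$656,000 = R$323,294.00.
So DOL = total CM / EBIT = R$979,294.00 / R$323,294.00 = 3.0291.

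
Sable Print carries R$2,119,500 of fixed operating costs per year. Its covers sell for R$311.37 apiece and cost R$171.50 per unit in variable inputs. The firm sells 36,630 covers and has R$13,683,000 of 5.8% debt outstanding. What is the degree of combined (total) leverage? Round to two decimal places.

Contribution at this volume is 36,630 × R$139.87 = R$5,123,438.10.
Subtracting fixed costs: EBIT = R$5,123,438.10 − R$2,119,500 = R$3,003,938.10. Interest = R$793,614.00, so EBIT − I = R$2,210,324.10.
Degree of total leverage = total CM / (EBIT − interest) = R$5,123,438.10 / R$2,210,324.10 = 2.3180.

2.32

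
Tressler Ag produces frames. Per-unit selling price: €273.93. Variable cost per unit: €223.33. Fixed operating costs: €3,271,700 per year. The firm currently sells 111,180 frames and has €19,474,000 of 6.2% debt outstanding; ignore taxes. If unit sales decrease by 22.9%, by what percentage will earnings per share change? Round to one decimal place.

Contribution at this volume is 111,180 × €50.60 = €5,625,708.00.
Operating income = contribution − fixed costs = €5,625,708.00 − €3,271,700 = €2,354,008.00.
Interest = €1,207,388.00, so EBIT − I = €1,146,620.00.
DCL = total CM / (EBIT − I) = €5,625,708.00 / €1,146,620.00 = 4.9063.
%ΔEPS = DCL × %ΔSales = 4.9063 × -22.9% = -112.4%.

-112.4%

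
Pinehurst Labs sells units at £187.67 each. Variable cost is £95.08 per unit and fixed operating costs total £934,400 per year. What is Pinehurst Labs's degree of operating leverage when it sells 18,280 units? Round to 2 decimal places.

2.23

At 18,280 units, contribution = 18,280 × £92.59 = £1,692,545.20.
Operating income = contribution − fixed costs = £1,692,545.20 − £934,400 = £758,145.20.
So DOL = total CM / EBIT = £1,692,545.20 / £758,145.20 = 2.2325.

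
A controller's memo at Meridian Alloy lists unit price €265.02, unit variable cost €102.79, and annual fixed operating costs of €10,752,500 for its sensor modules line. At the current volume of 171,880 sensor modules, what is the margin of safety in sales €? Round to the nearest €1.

Each unit contributes €265.02 − €102.79 = €162.23. Break-even units = €10,752,500 ÷ €162.23 = 66,279.36; break-even revenue = 66,279.36 × €265.02 = €17,565,355.05.
Actual sales revenue = 171,880 × €265.02 = €45,551,637.60.
Margin of safety = €45,551,637.60 − €17,565,355.05 = €27,986,283.

€27,986,283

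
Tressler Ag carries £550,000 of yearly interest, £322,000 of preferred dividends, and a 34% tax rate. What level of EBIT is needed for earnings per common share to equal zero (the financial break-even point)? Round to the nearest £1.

£1,037,879

Preferred dividends are paid after tax, so their pre-tax equivalent is £322,000 ÷ (1 − 0.34) = £487,878.79.
Financial break-even EBIT = interest + D_p ÷ (1 − t) = £550,000 + £487,878.79 = £1,037,878.79.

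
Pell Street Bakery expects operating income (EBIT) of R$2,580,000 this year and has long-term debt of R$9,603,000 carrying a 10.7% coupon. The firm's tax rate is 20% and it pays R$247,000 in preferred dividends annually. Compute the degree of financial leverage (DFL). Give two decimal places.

2.07

Annual interest charges come to R$1,027,521.00.
Preferred dividends grossed up pre-tax: R$247,000 / (1 − 0.20) = R$308,750.00.
DFL = EBIT ÷ [EBIT − I − D_p/(1−t)] = R$2,580,000 ÷ [R$2,580,000 − R$1,027,521.00 − R$308,750.00] = R$2,580,000 ÷ R$1,243,729.00 = 2.0744.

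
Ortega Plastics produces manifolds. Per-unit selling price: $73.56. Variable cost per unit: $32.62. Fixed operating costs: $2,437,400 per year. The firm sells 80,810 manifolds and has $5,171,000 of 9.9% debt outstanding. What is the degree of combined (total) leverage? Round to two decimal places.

9.21

Contribution at this volume is 80,810 × $40.94 = $3,308,361.40.
Subtracting fixed costs: EBIT = $3,308,361.40 − $2,437,400 = $870,961.40. Interest = $511,929.00, so EBIT − I = $359,032.40.
DCL = contribution ÷ (EBIT − I) = $3,308,361.40 ÷ $359,032.40 = 9.2147.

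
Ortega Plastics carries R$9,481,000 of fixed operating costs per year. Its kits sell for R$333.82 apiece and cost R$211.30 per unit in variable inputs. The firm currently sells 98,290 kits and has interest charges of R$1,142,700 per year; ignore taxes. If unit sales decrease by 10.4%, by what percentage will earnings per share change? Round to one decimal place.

-88.3%

Contribution at this volume is 98,290 × R$122.52 = R$12,042,490.80.
Operating income = contribution − fixed costs = R$12,042,490.80 − R$9,481,000 = R$2,561,490.80.
Interest = R$1,142,700.00, so EBIT − I = R$1,418,790.80.
Degree of combined leverage = contribution ÷ (EBIT − I) = R$12,042,490.80 ÷ R$1,418,790.80 = 8.4879.
EPS therefore changes by 8.4879 × (-10.4%) = -88.3%.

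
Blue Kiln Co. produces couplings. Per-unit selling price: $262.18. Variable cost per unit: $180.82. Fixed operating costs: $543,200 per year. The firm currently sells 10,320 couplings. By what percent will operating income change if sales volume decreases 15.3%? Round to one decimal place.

At 10,320 units, contribution = 10,320 × $81.36 = $839,635.20.
Operating income = contribution − fixed costs = $839,635.20 − $543,200 = $296,435.20.
So DOL = total CM / EBIT = $839,635.20 / $296,435.20 = 2.8324.
%ΔEBIT = DOL × %ΔSales = 2.8324 × -15.3% = -43.3%.

-43.3%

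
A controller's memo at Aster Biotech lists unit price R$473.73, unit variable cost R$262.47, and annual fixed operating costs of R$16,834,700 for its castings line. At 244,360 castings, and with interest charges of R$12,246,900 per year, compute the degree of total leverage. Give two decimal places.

At 244,360 units, contribution = 244,360 × R$211.26 = R$51,623,493.60.
Operating income = contribution − fixed costs = R$51,623,493.60 − R$16,834,700 = R$34,788,793.60. Interest = R$12,246,900.00, so EBIT − I = R$22,541,893.60.
DCL = contribution ÷ (EBIT − I) = R$51,623,493.60 ÷ R$22,541,893.60 = 2.2901.

2.29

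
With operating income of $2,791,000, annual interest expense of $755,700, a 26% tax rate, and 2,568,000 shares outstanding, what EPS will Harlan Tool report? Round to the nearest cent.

Pre-tax income = $2,791,000 − $755,700.00 = $2,035,300.00.
Net income = $2,035,300.00 × (1 − 0.26) = $1,506,122.00.
EPS = $1,506,122.00 ÷ 2,568,000 = $0.59.

$0.59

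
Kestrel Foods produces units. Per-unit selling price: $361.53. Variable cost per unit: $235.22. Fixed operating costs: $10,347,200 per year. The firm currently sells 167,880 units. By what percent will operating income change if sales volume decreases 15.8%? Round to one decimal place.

Total contribution margin = 167,880 × $126.31 = $21,204,922.80.
EBIT = $21,204,922.80 − $10,347,200 = $10,857,722.80.
DOL = contribution ÷ EBIT = $21,204,922.80 ÷ $10,857,722.80 = 1.9530.
Operating income changes by 1.9530 × -15.8% = -30.9%.

-30.9%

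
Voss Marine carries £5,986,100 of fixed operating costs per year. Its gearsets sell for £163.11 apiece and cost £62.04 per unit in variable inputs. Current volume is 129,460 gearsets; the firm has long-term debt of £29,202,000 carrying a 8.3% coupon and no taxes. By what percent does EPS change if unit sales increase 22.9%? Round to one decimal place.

+64.1%

Contribution at this volume is 129,460 × £101.07 = £13,084,522.20.
EBIT = £13,084,522.20 − £5,986,100 = £7,098,422.20.
After interest of £2,423,766.00, pre-tax earnings = £4,674,656.20.
DCL = total CM / (EBIT − I) = £13,084,522.20 / £4,674,656.20 = 2.7990.
EPS therefore changes by 2.7990 × (+22.9%) = +64.1%.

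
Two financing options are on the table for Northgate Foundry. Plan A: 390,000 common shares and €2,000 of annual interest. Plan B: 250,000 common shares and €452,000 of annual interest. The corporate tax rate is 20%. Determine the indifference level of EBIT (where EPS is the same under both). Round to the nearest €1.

Set EPS_A = EPS_B: (EBIT − €2,000)(1 − 0.20) ÷ 390,000 = (EBIT − €452,000)(1 − 0.20) ÷ 250,000.
The (1 − t) factor cancels: (EBIT − 2,000) × 250,000 = (EBIT − 452,000) × 390,000.
EBIT × (390,000 − 250,000) = 452,000 × 390,000 − 2,000 × 250,000 = 175,780,000,000, so EBIT = 175,780,000,000 ÷ 140,000 = 1,255,571.43.

€1,255,571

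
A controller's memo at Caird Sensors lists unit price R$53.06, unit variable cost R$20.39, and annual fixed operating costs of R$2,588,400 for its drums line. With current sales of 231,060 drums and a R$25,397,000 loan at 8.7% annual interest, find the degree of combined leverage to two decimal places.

Total contribution margin = 231,060 × R$32.67 = R$7,548,730.20.
EBIT = R$7,548,730.20 − R$2,588,400 = R$4,960,330.20. Interest = R$2,209,539.00.
DOL = R$7,548,730.20 ÷ R$4,960,330.20 = 1.5218; DFL = R$4,960,330.20 ÷ R$2,750,791.20 = 1.8032.
Combined leverage = 1.5218 × 1.8032 = 2.7441.

2.74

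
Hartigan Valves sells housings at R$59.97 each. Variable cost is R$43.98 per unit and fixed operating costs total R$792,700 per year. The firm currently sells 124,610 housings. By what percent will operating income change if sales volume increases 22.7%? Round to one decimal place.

+37.7%

Contribution at this volume is 124,610 × R$15.99 = R$1,992,513.90.
Operating income = contribution − fixed costs = R$1,992,513.90 − R$792,700 = R$1,199,813.90.
DOL = contribution ÷ EBIT = R$1,992,513.90 ÷ R$1,199,813.90 = 1.6607.
So EBIT moves 1.6607 × (+22.7%) = +37.7%.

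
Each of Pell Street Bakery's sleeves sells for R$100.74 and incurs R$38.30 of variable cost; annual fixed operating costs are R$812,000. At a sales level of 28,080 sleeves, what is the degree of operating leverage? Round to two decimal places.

Total contribution margin = 28,080 × R$62.44 = R$1,753,315.20.
EBIT = R$1,753,315.20 − R$812,000 = R$941,315.20.
Degree of operating leverage = R$1,753,315.20 / R$941,315.20 = 1.8626.

1.86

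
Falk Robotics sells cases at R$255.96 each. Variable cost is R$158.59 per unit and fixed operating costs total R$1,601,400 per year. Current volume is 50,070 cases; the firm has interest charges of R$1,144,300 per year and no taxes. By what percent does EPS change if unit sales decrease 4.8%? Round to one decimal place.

-11.0%

Contribution at this volume is 50,070 × R$97.37 = R$4,875,315.90.
Operating income = contribution − fixed costs = R$4,875,315.90 − R$1,601,400 = R$3,273,915.90.
Interest = R$1,144,300.00, so EBIT − I = R$2,129,615.90.
DCL = total CM / (EBIT − I) = R$4,875,315.90 / R$2,129,615.90 = 2.2893.
EPS therefore changes by 2.2893 × (-4.8%) = -11.0%.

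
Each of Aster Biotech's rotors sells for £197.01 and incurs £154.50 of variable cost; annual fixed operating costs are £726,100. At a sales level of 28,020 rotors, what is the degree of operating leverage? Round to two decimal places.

2.56

Total contribution margin = 28,020 × £42.51 = £1,191,130.20.
Subtracting fixed costs: EBIT = £1,191,130.20 − £726,100 = £465,030.20.
So DOL = total CM / EBIT = £1,191,130.20 / £465,030.20 = 2.5614.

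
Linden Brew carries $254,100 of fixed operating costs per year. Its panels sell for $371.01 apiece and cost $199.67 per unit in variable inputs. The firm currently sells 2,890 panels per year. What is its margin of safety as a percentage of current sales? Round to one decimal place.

Unit CM = price − variable cost = $371.01 − $199.67 = $171.34. Break-even units = $254,100 ÷ $171.34 = 1,483.02; break-even revenue = 1,483.02 × $371.01 = $550,213.85.
Current sales = 2,890 × $371.01 = $1,072,218.90.
Margin of safety = ($1,072,218.90 − $550,213.85) ÷ $1,072,218.90 = 48.7%.

48.7%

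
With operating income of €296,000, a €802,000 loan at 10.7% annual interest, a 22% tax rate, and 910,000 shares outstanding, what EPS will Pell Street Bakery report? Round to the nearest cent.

Pre-tax income = €296,000 − €85,814.00 = €210,186.00.
Net income = €210,186.00 × (1 − 0.22) = €163,945.08.
EPS = €163,945.08 ÷ 910,000 = €0.18.

€0.18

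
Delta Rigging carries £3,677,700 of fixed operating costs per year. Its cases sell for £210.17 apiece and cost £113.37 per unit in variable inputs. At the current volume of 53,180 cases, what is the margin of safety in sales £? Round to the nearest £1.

Unit CM = price − variable cost = £210.17 − £113.37 = £96.80. Break-even units = £3,677,700 ÷ £96.80 = 37,992.77; break-even revenue = 37,992.77 × £210.17 = £7,984,940.18.
Current sales = 53,180 × £210.17 = £11,176,840.60.
Margin of safety = £11,176,840.60 − £7,984,940.18 = £3,191,900.

£3,191,900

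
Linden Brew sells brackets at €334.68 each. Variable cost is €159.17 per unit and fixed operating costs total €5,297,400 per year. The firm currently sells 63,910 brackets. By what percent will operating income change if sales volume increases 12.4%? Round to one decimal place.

Contribution at this volume is 63,910 × €175.51 = €11,216,844.10.
EBIT = €11,216,844.10 − €5,297,400 = €5,919,444.10.
DOL = contribution ÷ EBIT = €11,216,844.10 ÷ €5,919,444.10 = 1.8949.
Operating income changes by 1.8949 × +12.4% = +23.5%.

+23.5%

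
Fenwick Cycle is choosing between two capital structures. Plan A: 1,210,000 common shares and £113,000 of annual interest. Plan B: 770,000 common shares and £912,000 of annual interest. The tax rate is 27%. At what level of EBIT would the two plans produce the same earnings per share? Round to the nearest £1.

At indifference, (EBIT − 113,000)(1 − t)/1,210,000 = (EBIT − 912,000)(1 − t)/770,000.
Cancelling (1 − t) and cross-multiplying: 770,000·(EBIT − 113,000) = 1,210,000·(EBIT − 912,000).
EBIT × (1,210,000 − 770,000) = 912,000 × 1,210,000 − 113,000 × 770,000 = 1,016,510,000,000, so EBIT = 1,016,510,000,000 ÷ 440,000 = 2,310,250.00.

£2,310,250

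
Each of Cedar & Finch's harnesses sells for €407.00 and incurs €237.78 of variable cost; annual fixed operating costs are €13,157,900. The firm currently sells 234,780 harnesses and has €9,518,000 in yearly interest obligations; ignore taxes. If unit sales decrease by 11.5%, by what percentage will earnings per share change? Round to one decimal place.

Total contribution margin = 234,780 × €169.22 = €39,729,471.60.
Operating income = contribution − fixed costs = €39,729,471.60 − €13,157,900 = €26,571,571.60.
Interest = €9,518,000.00, so EBIT − I = €17,053,571.60.
DCL = total CM / (EBIT − I) = €39,729,471.60 / €17,053,571.60 = 2.3297.
%ΔEPS = DCL × %ΔSales = 2.3297 × -11.5% = -26.8%.

-26.8%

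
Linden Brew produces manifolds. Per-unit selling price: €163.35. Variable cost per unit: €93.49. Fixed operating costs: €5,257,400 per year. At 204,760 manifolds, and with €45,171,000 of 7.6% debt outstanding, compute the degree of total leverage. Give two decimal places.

2.55

At 204,760 units, contribution = 204,760 × €69.86 = €14,304,533.60.
Subtracting fixed costs: EBIT = €14,304,533.60 − €5,257,400 = €9,047,133.60. Interest = €3,432,996.00, so EBIT − I = €5,614,137.60.
Degree of total leverage = total CM / (EBIT − interest) = €14,304,533.60 / €5,614,137.60 = 2.5479.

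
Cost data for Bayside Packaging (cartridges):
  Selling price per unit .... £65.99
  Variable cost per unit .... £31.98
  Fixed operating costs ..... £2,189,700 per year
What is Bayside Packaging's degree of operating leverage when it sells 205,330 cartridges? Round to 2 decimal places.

1.46

Contribution at this volume is 205,330 × £34.01 = £6,983,273.30.
Operating income = contribution − fixed costs = £6,983,273.30 − £2,189,700 = £4,793,573.30.
Degree of operating leverage = £6,983,273.30 / £4,793,573.30 = 1.4568.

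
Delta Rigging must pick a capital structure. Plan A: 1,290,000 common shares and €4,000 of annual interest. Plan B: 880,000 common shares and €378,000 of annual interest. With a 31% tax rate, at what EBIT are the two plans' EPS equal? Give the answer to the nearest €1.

Set EPS_A = EPS_B: (EBIT − €4,000)(1 − 0.31) ÷ 1,290,000 = (EBIT − €378,000)(1 − 0.31) ÷ 880,000.
Cancelling (1 − t) and cross-multiplying: 880,000·(EBIT − 4,000) = 1,290,000·(EBIT − 378,000).
EBIT × (1,290,000 − 880,000) = 378,000 × 1,290,000 − 4,000 × 880,000 = 484,100,000,000, so EBIT = 484,100,000,000 ÷ 410,000 = 1,180,731.71.

€1,180,732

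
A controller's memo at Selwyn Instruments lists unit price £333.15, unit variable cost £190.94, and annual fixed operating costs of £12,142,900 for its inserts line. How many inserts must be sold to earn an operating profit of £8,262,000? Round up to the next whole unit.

Contribution margin per unit = £333.15 − £190.94 = £142.21.
Units = (FC + target) / CM = (£12,142,900 + £8,262,000) / £142.21 = 143,484.28, so 143,485 inserts.

143,485 inserts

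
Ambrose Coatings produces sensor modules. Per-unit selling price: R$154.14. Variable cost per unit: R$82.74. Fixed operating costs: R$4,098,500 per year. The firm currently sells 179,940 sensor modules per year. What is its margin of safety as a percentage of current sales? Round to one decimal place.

Contribution margin per unit = R$154.14 − R$82.74 = R$71.40. Break-even units = R$4,098,500 ÷ R$71.40 = 57,401.96; break-even revenue = 57,401.96 × R$154.14 = R$8,847,938.24.
Current sales = 179,940 × R$154.14 = R$27,735,951.60.
Margin of safety = (R$27,735,951.60 − R$8,847,938.24) ÷ R$27,735,951.60 = 68.1%.

68.1%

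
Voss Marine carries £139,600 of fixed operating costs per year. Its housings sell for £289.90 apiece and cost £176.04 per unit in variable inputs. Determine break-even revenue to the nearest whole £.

£355,437

Contribution margin per unit = £289.90 − £176.04 = £113.86, a CM ratio of £113.86 ÷ £289.90 = 0.3928.
Break-even sales = FC ÷ CM ratio = £139,600 × £289.90 / £113.86 = £355,437.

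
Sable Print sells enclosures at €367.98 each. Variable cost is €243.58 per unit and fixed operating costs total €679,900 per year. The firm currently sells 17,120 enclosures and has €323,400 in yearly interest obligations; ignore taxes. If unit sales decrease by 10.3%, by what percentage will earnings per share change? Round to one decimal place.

-19.5%

Total contribution margin = 17,120 × €124.40 = €2,129,728.00.
Operating income = contribution − fixed costs = €2,129,728.00 − €679,900 = €1,449,828.00.
Interest = €323,400.00, so EBIT − I = €1,126,428.00.
DCL = total CM / (EBIT − I) = €2,129,728.00 / €1,126,428.00 = 1.8907.
EPS therefore changes by 1.8907 × (-10.3%) = -19.5%.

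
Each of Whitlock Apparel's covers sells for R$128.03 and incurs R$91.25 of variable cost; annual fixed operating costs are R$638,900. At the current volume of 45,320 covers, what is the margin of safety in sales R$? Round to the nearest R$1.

Each unit contributes R$128.03 − R$91.25 = R$36.78. Break-even units = R$638,900 ÷ R$36.78 = 17,370.85; break-even revenue = 17,370.85 × R$128.03 = R$2,223,990.40.
Current sales = 45,320 × R$128.03 = R$5,802,319.60.
Margin of safety = R$5,802,319.60 − R$2,223,990.40 = R$3,578,329.

R$3,578,329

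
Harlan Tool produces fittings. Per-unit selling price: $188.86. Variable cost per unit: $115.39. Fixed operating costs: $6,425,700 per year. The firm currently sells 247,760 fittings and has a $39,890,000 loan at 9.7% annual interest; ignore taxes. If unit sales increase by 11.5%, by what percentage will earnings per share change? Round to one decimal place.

+26.5%

At 247,760 units, contribution = 247,760 × $73.47 = $18,202,927.20.
Subtracting fixed costs: EBIT = $18,202,927.20 − $6,425,700 = $11,777,227.20.
After interest of $3,869,330.00, pre-tax earnings = $7,907,897.20.
DCL = total CM / (EBIT − I) = $18,202,927.20 / $7,907,897.20 = 2.3019.
EPS therefore changes by 2.3019 × (+11.5%) = +26.5%.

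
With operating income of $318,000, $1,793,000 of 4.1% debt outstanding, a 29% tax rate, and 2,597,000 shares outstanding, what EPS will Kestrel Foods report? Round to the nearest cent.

$0.07

Interest = $73,513.00, so EBT = $318,000 − $73,513.00 = $244,487.00.
Net income = $244,487.00 × (1 − 0.29) = $173,585.77.
Per share: $173,585.77 / 2,597,000 shares = $0.07.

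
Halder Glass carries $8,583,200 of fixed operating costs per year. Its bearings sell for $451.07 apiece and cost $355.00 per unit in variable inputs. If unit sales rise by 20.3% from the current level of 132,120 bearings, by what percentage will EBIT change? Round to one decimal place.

+62.7%

Contribution at this volume is 132,120 × $96.07 = $12,692,768.40.
Subtracting fixed costs: EBIT = $12,692,768.40 − $8,583,200 = $4,109,568.40.
Degree of operating leverage = $12,692,768.40 / $4,109,568.40 = 3.0886.
Operating income changes by 3.0886 × +20.3% = +62.7%.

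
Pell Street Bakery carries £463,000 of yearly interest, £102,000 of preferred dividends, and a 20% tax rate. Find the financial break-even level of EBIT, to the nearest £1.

Preferred dividends are paid after tax, so their pre-tax equivalent is £102,000 ÷ (1 − 0.20) = £127,500.00.
Financial break-even EBIT = interest + D_p ÷ (1 − t) = £463,000 + £127,500.00 = £590,500.00.

£590,500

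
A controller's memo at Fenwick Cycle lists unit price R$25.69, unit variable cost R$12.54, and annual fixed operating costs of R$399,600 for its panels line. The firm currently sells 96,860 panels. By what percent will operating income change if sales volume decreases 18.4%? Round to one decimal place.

-26.8%

At 96,860 units, contribution = 96,860 × R$13.15 = R$1,273,709.00.
EBIT = R$1,273,709.00 − R$399,600 = R$874,109.00.
So DOL = total CM / EBIT = R$1,273,709.00 / R$874,109.00 = 1.4572.
%ΔEBIT = DOL × %ΔSales = 1.4572 × -18.4% = -26.8%.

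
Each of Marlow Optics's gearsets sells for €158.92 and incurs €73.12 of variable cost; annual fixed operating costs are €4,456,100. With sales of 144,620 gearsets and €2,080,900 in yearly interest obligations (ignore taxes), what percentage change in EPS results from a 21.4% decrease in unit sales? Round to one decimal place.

Total contribution margin = 144,620 × €85.80 = €12,408,396.00.
EBIT = €12,408,396.00 − €4,456,100 = €7,952,296.00.
Interest = €2,080,900.00, so EBIT − I = €5,871,396.00.
Degree of combined leverage = contribution ÷ (EBIT − I) = €12,408,396.00 ÷ €5,871,396.00 = 2.1134.
%ΔEPS = DCL × %ΔSales = 2.1134 × -21.4% = -45.2%.

-45.2%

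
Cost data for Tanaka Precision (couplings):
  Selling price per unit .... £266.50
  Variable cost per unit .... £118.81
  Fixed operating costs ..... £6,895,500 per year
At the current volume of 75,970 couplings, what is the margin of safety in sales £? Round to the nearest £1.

Each unit contributes £266.50 − £118.81 = £147.69. Break-even units = £6,895,500 ÷ £147.69 = 46,689.01; break-even revenue = 46,689.01 × £266.50 = £12,442,621.37.
Current sales = 75,970 × £266.50 = £20,246,005.00.
Margin of safety = £20,246,005.00 − £12,442,621.37 = £7,803,384.

£7,803,384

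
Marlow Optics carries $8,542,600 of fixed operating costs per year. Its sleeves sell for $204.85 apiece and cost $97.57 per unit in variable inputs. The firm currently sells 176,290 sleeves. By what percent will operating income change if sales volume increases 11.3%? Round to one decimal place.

+20.6%

At 176,290 units, contribution = 176,290 × $107.28 = $18,912,391.20.
EBIT = $18,912,391.20 − $8,542,600 = $10,369,791.20.
Degree of operating leverage = $18,912,391.20 / $10,369,791.20 = 1.8238.
So EBIT moves 1.8238 × (+11.3%) = +20.6%.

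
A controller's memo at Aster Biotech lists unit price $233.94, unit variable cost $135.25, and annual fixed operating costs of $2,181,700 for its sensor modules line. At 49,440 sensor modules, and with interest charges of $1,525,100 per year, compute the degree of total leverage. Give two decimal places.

4.16

Total contribution margin = 49,440 × $98.69 = $4,879,233.60.
EBIT = $4,879,233.60 − $2,181,700 = $2,697,533.60. Interest = $1,525,100.00, so EBIT − I = $1,172,433.60.
Degree of total leverage = total CM / (EBIT − interest) = $4,879,233.60 / $1,172,433.60 = 4.1616.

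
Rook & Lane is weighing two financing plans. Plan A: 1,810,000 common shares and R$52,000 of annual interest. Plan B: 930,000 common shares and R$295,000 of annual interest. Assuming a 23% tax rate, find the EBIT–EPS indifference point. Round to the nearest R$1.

At indifference, (EBIT − 52,000)(1 − t)/1,810,000 = (EBIT − 295,000)(1 − t)/930,000.
Cancelling (1 − t) and cross-multiplying: 930,000·(EBIT − 52,000) = 1,810,000·(EBIT − 295,000).
EBIT × (1,810,000 − 930,000) = 295,000 × 1,810,000 − 52,000 × 930,000 = 485,590,000,000, so EBIT = 485,590,000,000 ÷ 880,000 = 551,806.82.

R$551,807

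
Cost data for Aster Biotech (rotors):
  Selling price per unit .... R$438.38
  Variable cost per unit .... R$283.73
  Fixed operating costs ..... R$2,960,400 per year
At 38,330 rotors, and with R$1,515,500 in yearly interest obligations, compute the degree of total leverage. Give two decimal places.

4.08

Total contribution margin = 38,330 × R$154.65 = R$5,927,734.50.
Subtracting fixed costs: EBIT = R$5,927,734.50 − R$2,960,400 = R$2,967,334.50. Interest = R$1,515,500.00, so EBIT − I = R$1,451,834.50.
DCL = contribution ÷ (EBIT − I) = R$5,927,734.50 ÷ R$1,451,834.50 = 4.0829.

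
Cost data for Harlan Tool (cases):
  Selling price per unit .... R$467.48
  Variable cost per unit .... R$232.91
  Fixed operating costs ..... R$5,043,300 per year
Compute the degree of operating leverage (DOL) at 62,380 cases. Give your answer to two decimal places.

At 62,380 units, contribution = 62,380 × R$234.57 = R$14,632,476.60.
Operating income = contribution − fixed costs = R$14,632,476.60 − R$5,043,300 = R$9,589,176.60.
So DOL = total CM / EBIT = R$14,632,476.60 / R$9,589,176.60 = 1.5259.

1.53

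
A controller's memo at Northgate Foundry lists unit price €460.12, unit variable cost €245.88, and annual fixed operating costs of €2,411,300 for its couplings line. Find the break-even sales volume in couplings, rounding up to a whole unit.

11,256 couplings

Contribution margin per unit = €460.12 − €245.88 = €214.24.
Units to break even: €2,411,300 ÷ €214.24 = 11,255.13, rounded up to 11,256.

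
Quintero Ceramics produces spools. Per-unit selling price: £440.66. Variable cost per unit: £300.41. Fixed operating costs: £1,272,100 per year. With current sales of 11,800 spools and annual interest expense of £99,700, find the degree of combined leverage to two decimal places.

Total contribution margin = 11,800 × £140.25 = £1,654,950.00.
EBIT = £1,654,950.00 − £1,272,100 = £382,850.00. Interest = £99,700.00, so EBIT − I = £283,150.00.
Degree of total leverage = total CM / (EBIT − interest) = £1,654,950.00 / £283,150.00 = 5.8448.

5.84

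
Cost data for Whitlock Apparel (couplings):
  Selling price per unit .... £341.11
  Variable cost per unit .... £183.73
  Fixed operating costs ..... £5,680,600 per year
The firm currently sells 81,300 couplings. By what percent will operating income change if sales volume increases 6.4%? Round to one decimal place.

+11.5%

Contribution at this volume is 81,300 × £157.38 = £12,794,994.00.
EBIT = £12,794,994.00 − £5,680,600 = £7,114,394.00.
So DOL = total CM / EBIT = £12,794,994.00 / £7,114,394.00 = 1.7985.
%ΔEBIT = DOL × %ΔSales = 1.7985 × +6.4% = +11.5%.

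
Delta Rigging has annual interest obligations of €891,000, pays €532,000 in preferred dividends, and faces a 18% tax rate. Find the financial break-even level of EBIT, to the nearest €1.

Grossing the preferred dividend up to pre-tax terms: €532,000 / (1 − 0.18) = €648,780.49.
Financial break-even EBIT = interest + D_p ÷ (1 − t) = €891,000 + €648,780.49 = €1,539,780.49.

€1,539,780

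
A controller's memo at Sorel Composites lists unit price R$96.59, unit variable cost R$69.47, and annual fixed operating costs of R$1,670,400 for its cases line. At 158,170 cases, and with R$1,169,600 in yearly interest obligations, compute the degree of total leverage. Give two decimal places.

Total contribution margin = 158,170 × R$27.12 = R$4,289,570.40.
EBIT = R$4,289,570.40 − R$1,670,400 = R$2,619,170.40. Interest = R$1,169,600.00.
DOL = R$4,289,570.40 ÷ R$2,619,170.40 = 1.6378; DFL = R$2,619,170.40 ÷ R$1,449,570.40 = 1.8069.
DCL = DOL × DFL = 1.6378 × 1.8069 = 2.9593.

2.96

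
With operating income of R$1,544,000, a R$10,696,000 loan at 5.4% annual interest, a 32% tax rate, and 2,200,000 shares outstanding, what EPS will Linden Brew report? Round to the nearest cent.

R$0.30

Interest = R$577,584.00, so EBT = R$1,544,000 − R$577,584.00 = R$966,416.00.
After tax at 32%: net income = R$966,416.00 × 0.68 = R$657,162.88.
Per share: R$657,162.88 / 2,200,000 shares = R$0.30.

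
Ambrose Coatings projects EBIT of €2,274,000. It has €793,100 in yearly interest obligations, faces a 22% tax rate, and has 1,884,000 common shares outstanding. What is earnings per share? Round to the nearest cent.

Interest = €793,100.00, so EBT = €2,274,000 − €793,100.00 = €1,480,900.00.
Net income = €1,480,900.00 × (1 − 0.22) = €1,155,102.00.
EPS = €1,155,102.00 ÷ 1,884,000 = €0.61.

€0.61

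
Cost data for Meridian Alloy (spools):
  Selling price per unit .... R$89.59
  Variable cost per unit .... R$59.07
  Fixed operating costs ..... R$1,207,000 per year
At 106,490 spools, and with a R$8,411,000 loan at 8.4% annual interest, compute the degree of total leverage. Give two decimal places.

At 106,490 units, contribution = 106,490 × R$30.52 = R$3,250,074.80.
Subtracting fixed costs: EBIT = R$3,250,074.80 − R$1,207,000 = R$2,043,074.80. Interest = R$706,524.00, so EBIT − I = R$1,336,550.80.
DCL = contribution ÷ (EBIT − I) = R$3,250,074.80 ÷ R$1,336,550.80 = 2.4317.

2.43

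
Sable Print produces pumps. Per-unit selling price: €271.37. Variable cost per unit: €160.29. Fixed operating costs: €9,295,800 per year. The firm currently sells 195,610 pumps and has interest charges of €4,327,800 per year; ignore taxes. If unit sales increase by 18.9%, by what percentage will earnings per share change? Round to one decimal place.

+50.7%

Total contribution margin = 195,610 × €111.08 = €21,728,358.80.
Operating income = contribution − fixed costs = €21,728,358.80 − €9,295,800 = €12,432,558.80.
After interest of €4,327,800.00, pre-tax earnings = €8,104,758.80.
DCL = total CM / (EBIT − I) = €21,728,358.80 / €8,104,758.80 = 2.6809.
EPS therefore changes by 2.6809 × (+18.9%) = +50.7%.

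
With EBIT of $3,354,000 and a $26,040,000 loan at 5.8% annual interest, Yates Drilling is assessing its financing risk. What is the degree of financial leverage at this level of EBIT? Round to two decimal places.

1.82

Annual interest charges come to $1,510,320.00.
DFL = EBIT ÷ (EBIT − I) = $3,354,000 ÷ ($3,354,000 − $1,510,320.00) = $3,354,000 ÷ $1,843,680.00 = 1.8192.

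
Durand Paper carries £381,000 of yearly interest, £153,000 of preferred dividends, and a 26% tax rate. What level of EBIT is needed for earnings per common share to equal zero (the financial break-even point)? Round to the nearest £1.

Preferred dividends are paid after tax, so their pre-tax equivalent is £153,000 ÷ (1 − 0.26) = £206,756.76.
Financial break-even EBIT = interest + D_p ÷ (1 − t) = £381,000 + £206,756.76 = £587,756.76.

£587,757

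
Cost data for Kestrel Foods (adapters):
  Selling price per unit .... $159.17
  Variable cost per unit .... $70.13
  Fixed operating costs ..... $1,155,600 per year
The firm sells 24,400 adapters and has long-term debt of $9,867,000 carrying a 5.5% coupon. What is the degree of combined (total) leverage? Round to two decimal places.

Contribution at this volume is 24,400 × $89.04 = $2,172,576.00.
EBIT = $2,172,576.00 − $1,155,600 = $1,016,976.00. Interest = $542,685.00.
DOL = $2,172,576.00 ÷ $1,016,976.00 = 2.1363; DFL = $1,016,976.00 ÷ $474,291.00 = 2.1442.
Combined leverage = 2.1363 × 2.1442 = 4.5807.

4.58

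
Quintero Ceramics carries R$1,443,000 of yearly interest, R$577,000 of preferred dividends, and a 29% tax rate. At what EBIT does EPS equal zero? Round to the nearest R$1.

R$2,255,676

Grossing the preferred dividend up to pre-tax terms: R$577,000 / (1 − 0.29) = R$812,676.06.
Financial break-even EBIT = interest + D_p ÷ (1 − t) = R$1,443,000 + R$812,676.06 = R$2,255,676.06.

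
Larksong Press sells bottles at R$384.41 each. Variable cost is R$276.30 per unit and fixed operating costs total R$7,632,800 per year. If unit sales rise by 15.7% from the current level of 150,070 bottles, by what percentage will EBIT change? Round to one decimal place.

+29.6%

At 150,070 units, contribution = 150,070 × R$108.11 = R$16,224,067.70.
EBIT = R$16,224,067.70 − R$7,632,800 = R$8,591,267.70.
So DOL = total CM / EBIT = R$16,224,067.70 / R$8,591,267.70 = 1.8884.
%ΔEBIT = DOL × %ΔSales = 1.8884 × +15.7% = +29.6%.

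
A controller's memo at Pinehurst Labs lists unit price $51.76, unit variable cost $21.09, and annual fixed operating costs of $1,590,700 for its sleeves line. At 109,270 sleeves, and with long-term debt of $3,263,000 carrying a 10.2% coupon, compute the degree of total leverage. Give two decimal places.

2.35

Contribution at this volume is 109,270 × $30.67 = $3,351,310.90.
Subtracting fixed costs: EBIT = $3,351,310.90 − $1,590,700 = $1,760,610.90. Interest = $332,826.00, so EBIT − I = $1,427,784.90.
DCL = contribution ÷ (EBIT − I) = $3,351,310.90 ÷ $1,427,784.90 = 2.3472.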